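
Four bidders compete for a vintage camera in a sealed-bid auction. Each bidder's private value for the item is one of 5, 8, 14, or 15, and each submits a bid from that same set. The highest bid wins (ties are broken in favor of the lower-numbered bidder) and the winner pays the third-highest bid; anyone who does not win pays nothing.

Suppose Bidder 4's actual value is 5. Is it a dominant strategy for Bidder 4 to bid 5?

Check each profile of the others' bids and compare truth against every alternative bid.
Others bid (5, 5, 5): truth gives 0, best alternative gives 0.
Others bid (5, 5, 8): truth gives 0, best alternative gives 0.
Others bid (5, 5, 14): truth gives 0, best alternative gives 0.
Others bid (5, 5, 15): truth gives 0, best alternative gives 0.
Others bid (5, 8, 5): truth gives 0, best alternative gives 0.
Others bid (5, 8, 8): truth gives 0, best alternative gives 0.
(Remaining 58 profiles checked similarly; truth is weakly best in each.)
In every case the truthful bid is at least as good as any alternative, so it is a dominant strategy.

Yes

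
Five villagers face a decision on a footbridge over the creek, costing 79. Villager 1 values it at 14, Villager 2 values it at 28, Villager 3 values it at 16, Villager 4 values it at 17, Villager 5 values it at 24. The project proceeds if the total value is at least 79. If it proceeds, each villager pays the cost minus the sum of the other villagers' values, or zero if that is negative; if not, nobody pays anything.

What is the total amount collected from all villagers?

12

Total value 99 ≥ cost 79, so it is built.
Villager 1: others sum to 85; max(0, 79 - 85) = 0.
Villager 2: others sum to 71; max(0, 79 - 71) = 8.
Villager 3: others sum to 83; max(0, 79 - 83) = 0.
Villager 4: others sum to 82; max(0, 79 - 82) = 0.
Villager 5: others sum to 75; max(0, 79 - 75) = 4.
Total collected = 0 + 8 + 0 + 0 + 4 = 12.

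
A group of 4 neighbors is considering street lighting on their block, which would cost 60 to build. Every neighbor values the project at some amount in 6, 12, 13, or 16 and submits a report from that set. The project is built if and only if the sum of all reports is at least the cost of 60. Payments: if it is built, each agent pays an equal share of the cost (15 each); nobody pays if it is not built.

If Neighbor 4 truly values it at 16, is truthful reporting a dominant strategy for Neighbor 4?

Yes

Check each profile of the others' reports and compare truth against every alternative report.
Others report (12, 16, 16): truth gives 1, best alternative gives 0.
Others report (13, 16, 16): truth gives 1, best alternative gives 0.
Others report (16, 12, 16): truth gives 1, best alternative gives 0.
Others report (16, 13, 16): truth gives 1, best alternative gives 0.
Others report (16, 16, 12): truth gives 1, best alternative gives 0.
Others report (16, 16, 13): truth gives 1, best alternative gives 0.
(Remaining 58 profiles checked similarly; truth is weakly best in each.)
In every case the truthful report is at least as good as any alternative, so it is a dominant strategy.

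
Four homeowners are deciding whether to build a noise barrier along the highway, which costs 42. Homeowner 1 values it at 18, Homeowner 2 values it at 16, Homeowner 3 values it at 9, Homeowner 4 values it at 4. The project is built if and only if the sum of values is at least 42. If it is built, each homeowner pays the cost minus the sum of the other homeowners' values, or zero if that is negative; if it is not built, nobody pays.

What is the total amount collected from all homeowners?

Total value 47 ≥ cost 42, so it is built.
Homeowner 1: others sum to 29; max(0, 42 - 29) = 13.
Homeowner 2: others sum to 31; max(0, 42 - 31) = 11.
Homeowner 3: others sum to 38; max(0, 42 - 38) = 4.
Homeowner 4: others sum to 43; max(0, 42 - 43) = 0.
Total collected = 13 + 11 + 4 + 0 = 28.

28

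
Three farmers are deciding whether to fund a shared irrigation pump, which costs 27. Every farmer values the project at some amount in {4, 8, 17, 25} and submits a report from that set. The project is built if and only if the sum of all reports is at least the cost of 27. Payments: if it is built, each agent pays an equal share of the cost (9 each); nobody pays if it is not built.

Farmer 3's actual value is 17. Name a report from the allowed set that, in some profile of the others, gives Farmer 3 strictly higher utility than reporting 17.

Suppose Farmer 1 reports 4 and Farmer 2 reports 4.
Report 17: project not built, utility 0.
Report 25: project built, pays 9, utility 17 - 9 = 8.
So reporting 25 beats truth here (8 > 0).

25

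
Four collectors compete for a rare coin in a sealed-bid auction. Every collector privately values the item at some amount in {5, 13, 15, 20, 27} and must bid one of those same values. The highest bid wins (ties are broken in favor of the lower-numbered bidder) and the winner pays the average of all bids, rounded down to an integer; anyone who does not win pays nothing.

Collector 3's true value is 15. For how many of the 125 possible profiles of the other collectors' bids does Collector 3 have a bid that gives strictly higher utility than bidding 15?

Others bid (5, 5, 20): truth gives 0; bid 20 gives 3 > 0. Violating.
Others bid (5, 13, 20): truth gives 0; bid 20 gives 1 > 0. Violating.
Others bid (5, 15, 5): truth gives 0; bid 20 gives 4 > 0. Violating.
Others bid (5, 15, 13): truth gives 0; bid 20 gives 2 > 0. Violating.
Others bid (5, 5, 5): truth gives 8; no alternative beats it.
Others bid (5, 5, 13): truth gives 6; no alternative beats it.
(Checking all 125 profiles: 14 have a profitable deviation, 111 do not.)

14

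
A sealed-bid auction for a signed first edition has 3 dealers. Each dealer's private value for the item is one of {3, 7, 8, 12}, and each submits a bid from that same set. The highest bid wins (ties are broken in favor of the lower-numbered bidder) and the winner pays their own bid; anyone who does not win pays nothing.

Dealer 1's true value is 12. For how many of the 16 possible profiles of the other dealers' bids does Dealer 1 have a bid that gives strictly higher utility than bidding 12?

9

Others bid (3, 3): truth gives 0; bid 3 gives 9 > 0. Violating.
Others bid (3, 7): truth gives 0; bid 7 gives 5 > 0. Violating.
Others bid (3, 8): truth gives 0; bid 8 gives 4 > 0. Violating.
Others bid (7, 3): truth gives 0; bid 7 gives 5 > 0. Violating.
Others bid (3, 12): truth gives 0; no alternative beats it.
Others bid (7, 12): truth gives 0; no alternative beats it.
(Checking all 16 profiles: 9 have a profitable deviation, 7 do not.)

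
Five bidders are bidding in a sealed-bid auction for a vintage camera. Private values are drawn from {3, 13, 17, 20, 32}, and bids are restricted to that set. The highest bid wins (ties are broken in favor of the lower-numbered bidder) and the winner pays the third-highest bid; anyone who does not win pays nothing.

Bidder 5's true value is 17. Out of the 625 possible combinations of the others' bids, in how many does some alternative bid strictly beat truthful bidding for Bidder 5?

Others bid (3, 3, 3, 17): truth gives 0; bid 20 gives 14 > 0. Violating.
Others bid (3, 3, 3, 20): truth gives 0; bid 32 gives 14 > 0. Violating.
Others bid (3, 3, 13, 17): truth gives 0; bid 20 gives 4 > 0. Violating.
Others bid (3, 3, 13, 20): truth gives 0; bid 32 gives 4 > 0. Violating.
Others bid (3, 3, 3, 3): truth gives 14; no alternative beats it.
Others bid (3, 3, 3, 13): truth gives 14; no alternative beats it.
(Checking all 625 profiles: 64 have a profitable deviation, 561 do not.)

64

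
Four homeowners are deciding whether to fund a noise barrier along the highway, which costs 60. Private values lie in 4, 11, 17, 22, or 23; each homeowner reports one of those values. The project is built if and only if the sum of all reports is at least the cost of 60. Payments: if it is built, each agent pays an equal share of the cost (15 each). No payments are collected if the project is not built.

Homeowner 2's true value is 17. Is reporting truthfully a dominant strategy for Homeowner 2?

No

Consider the case where Homeowner 1 reports 4, Homeowner 3 reports 11 and Homeowner 4 reports 22.
Truthful report 17: project not built, utility 0.
Report 23 instead: project built, pays 15, utility 17 - 15 = 2.
Since 2 > 0, reporting 23 is strictly better here, so truthful reporting is not dominant.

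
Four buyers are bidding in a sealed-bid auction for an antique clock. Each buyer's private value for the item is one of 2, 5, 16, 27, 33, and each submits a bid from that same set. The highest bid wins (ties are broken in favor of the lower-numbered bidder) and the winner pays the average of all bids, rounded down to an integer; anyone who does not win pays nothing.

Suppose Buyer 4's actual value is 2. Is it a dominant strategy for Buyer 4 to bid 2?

Check each profile of the others' bids and compare truth against every alternative bid.
Others bid (2, 2, 2): truth gives 0, best alternative gives 0.
Others bid (2, 2, 5): truth gives 0, best alternative gives 0.
Others bid (2, 2, 16): truth gives 0, best alternative gives 0.
Others bid (2, 2, 27): truth gives 0, best alternative gives 0.
Others bid (2, 2, 33): truth gives 0, best alternative gives 0.
Others bid (2, 5, 2): truth gives 0, best alternative gives 0.
(Remaining 119 profiles checked similarly; truth is weakly best in each.)
In every case the truthful bid is at least as good as any alternative, so it is a dominant strategy.

Yes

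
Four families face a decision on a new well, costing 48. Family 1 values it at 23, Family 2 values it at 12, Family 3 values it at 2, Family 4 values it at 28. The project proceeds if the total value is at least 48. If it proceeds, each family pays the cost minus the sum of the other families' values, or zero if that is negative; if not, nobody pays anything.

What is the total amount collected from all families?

17

Total value 65 ≥ cost 48, so it is built.
Family 1: others sum to 42; max(0, 48 - 42) = 6.
Family 2: others sum to 53; max(0, 48 - 53) = 0.
Family 3: others sum to 63; max(0, 48 - 63) = 0.
Family 4: others sum to 37; max(0, 48 - 37) = 11.
Total collected = 6 + 0 + 0 + 11 = 17.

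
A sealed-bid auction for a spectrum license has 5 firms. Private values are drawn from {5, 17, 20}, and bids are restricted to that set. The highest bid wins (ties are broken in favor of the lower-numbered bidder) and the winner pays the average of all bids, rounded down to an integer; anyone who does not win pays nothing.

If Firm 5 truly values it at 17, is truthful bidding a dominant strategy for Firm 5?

Consider the case where Firm 1 bids 5, Firm 2 bids 5, Firm 3 bids 5 and Firm 4 bids 17.
Truthful bid 17: loses, pays 0, utility 0.
Bid 20 instead: wins, pays 10, utility 17 - 10 = 7.
Since 7 > 0, bidding 20 is strictly better here, so truthful bidding is not dominant.

No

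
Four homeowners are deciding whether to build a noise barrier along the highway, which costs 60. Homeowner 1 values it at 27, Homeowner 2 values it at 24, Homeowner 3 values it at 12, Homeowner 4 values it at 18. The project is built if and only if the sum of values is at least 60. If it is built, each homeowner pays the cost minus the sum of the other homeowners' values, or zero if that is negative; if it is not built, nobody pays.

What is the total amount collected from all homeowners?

Total value 81 ≥ cost 60, so it is built.
Homeowner 1: others sum to 54; max(0, 60 - 54) = 6.
Homeowner 2: others sum to 57; max(0, 60 - 57) = 3.
Homeowner 3: others sum to 69; max(0, 60 - 69) = 0.
Homeowner 4: others sum to 63; max(0, 60 - 63) = 0.
Total collected = 6 + 3 + 0 + 0 = 9.

9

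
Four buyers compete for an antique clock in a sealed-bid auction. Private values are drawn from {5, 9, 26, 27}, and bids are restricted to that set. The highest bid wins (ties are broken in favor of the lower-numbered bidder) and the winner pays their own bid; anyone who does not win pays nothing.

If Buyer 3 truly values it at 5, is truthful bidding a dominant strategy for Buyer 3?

Yes

Check each profile of the others' bids and compare truth against every alternative bid.
Others bid (5, 5, 5): truth gives 0, best alternative gives -4.
Others bid (5, 5, 9): truth gives 0, best alternative gives -4.
Others bid (5, 5, 26): truth gives 0, best alternative gives 0.
Others bid (5, 5, 27): truth gives 0, best alternative gives 0.
Others bid (5, 9, 5): truth gives 0, best alternative gives 0.
Others bid (5, 9, 9): truth gives 0, best alternative gives 0.
(Remaining 58 profiles checked similarly; truth is weakly best in each.)
In every case the truthful bid is at least as good as any alternative, so it is a dominant strategy.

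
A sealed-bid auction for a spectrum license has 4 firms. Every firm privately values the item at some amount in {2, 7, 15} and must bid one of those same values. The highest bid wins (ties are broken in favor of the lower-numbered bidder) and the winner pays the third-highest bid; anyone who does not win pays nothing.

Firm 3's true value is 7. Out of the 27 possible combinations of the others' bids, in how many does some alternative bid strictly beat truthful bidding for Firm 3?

3

Others bid (2, 2, 15): truth gives 0; bid 15 gives 5 > 0. Violating.
Others bid (2, 7, 2): truth gives 0; bid 15 gives 5 > 0. Violating.
Others bid (7, 2, 2): truth gives 0; bid 15 gives 5 > 0. Violating.
Others bid (2, 2, 2): truth gives 5; no alternative beats it.
Others bid (2, 2, 7): truth gives 5; no alternative beats it.
(Checking all 27 profiles: 3 have a profitable deviation, 24 do not.)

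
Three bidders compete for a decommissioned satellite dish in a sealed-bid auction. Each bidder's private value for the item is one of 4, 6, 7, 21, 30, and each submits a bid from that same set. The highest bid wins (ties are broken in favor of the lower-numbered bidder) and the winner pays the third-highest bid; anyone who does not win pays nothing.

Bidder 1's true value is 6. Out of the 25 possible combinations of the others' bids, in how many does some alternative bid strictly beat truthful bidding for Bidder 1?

6

Others bid (4, 7): truth gives 0; bid 7 gives 2 > 0. Violating.
Others bid (4, 21): truth gives 0; bid 21 gives 2 > 0. Violating.
Others bid (4, 30): truth gives 0; bid 30 gives 2 > 0. Violating.
Others bid (7, 4): truth gives 0; bid 7 gives 2 > 0. Violating.
Others bid (4, 4): truth gives 2; no alternative beats it.
Others bid (4, 6): truth gives 2; no alternative beats it.
(Checking all 25 profiles: 6 have a profitable deviation, 19 do not.)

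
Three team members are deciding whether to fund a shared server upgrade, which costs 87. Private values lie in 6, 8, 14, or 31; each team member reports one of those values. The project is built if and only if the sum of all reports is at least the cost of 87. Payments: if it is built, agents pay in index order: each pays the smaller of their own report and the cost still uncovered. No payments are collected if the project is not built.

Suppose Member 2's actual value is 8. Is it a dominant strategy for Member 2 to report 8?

Yes

Check each profile of the others' reports and compare truth against every alternative report.
Others report (6, 6): truth gives 0, best alternative gives 0.
Others report (6, 8): truth gives 0, best alternative gives 0.
Others report (6, 14): truth gives 0, best alternative gives 0.
Others report (6, 31): truth gives 0, best alternative gives 0.
Others report (8, 6): truth gives 0, best alternative gives 0.
Others report (8, 8): truth gives 0, best alternative gives 0.
(Remaining 10 profiles checked similarly; truth is weakly best in each.)
In every case the truthful report is at least as good as any alternative, so it is a dominant strategy.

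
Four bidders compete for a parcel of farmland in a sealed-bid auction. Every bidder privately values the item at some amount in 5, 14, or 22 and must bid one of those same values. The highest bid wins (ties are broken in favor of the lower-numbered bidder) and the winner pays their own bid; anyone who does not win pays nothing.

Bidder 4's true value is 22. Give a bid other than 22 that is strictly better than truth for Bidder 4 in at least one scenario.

Suppose Bidder 1 bids 5, Bidder 2 bids 5 and Bidder 3 bids 5.
Bid 22: wins, pays 22, utility 22 - 22 = 0.
Bid 14: wins, pays 14, utility 22 - 14 = 8.
So bidding 14 beats truth here (8 > 0).

14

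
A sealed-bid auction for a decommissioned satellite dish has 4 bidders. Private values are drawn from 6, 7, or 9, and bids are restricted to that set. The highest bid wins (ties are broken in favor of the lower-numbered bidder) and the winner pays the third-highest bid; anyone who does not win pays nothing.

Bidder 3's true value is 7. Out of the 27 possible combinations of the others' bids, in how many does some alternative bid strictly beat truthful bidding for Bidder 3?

Others bid (6, 6, 9): truth gives 0; bid 9 gives 1 > 0. Violating.
Others bid (6, 7, 6): truth gives 0; bid 9 gives 1 > 0. Violating.
Others bid (7, 6, 6): truth gives 0; bid 9 gives 1 > 0. Violating.
Others bid (6, 6, 6): truth gives 1; no alternative beats it.
Others bid (6, 6, 7): truth gives 1; no alternative beats it.
(Checking all 27 profiles: 3 have a profitable deviation, 24 do not.)

3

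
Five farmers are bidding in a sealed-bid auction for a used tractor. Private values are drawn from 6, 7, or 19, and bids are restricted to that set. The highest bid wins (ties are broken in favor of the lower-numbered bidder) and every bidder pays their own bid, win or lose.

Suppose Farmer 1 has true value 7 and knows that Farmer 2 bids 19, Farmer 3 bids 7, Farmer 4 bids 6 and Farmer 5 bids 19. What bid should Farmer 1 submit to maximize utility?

Bid 6: loses but pays 6, utility -6.
Bid 7: loses but pays 7, utility -7.
Bid 19: wins, pays 19, utility 7 - 19 = -12.
The best choice is 6 with utility -6.

6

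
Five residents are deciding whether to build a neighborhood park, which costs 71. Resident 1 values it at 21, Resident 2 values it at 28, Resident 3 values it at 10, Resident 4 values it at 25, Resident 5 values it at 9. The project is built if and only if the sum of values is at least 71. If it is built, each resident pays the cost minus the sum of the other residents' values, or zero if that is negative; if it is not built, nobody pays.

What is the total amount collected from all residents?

Total value 93 ≥ cost 71, so it is built.
Resident 1: others sum to 72; max(0, 71 - 72) = 0.
Resident 2: others sum to 65; max(0, 71 - 65) = 6.
Resident 3: others sum to 83; max(0, 71 - 83) = 0.
Resident 4: others sum to 68; max(0, 71 - 68) = 3.
Resident 5: others sum to 84; max(0, 71 - 84) = 0.
Total collected = 0 + 6 + 0 + 3 + 0 = 9.

9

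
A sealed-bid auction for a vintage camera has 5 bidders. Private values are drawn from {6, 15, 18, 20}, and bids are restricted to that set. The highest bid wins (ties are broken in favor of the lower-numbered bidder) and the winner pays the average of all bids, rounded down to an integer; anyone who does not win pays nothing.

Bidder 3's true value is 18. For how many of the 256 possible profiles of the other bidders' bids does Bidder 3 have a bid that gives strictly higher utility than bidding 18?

Others bid (6, 6, 6, 6): truth gives 10; bid 15 gives 11 > 10. Violating.
Others bid (6, 6, 6, 15): truth gives 8; bid 15 gives 9 > 8. Violating.
Others bid (6, 6, 6, 20): truth gives 0; bid 20 gives 7 > 0. Violating.
Others bid (6, 6, 15, 6): truth gives 8; bid 15 gives 9 > 8. Violating.
Others bid (6, 6, 6, 18): truth gives 8; no alternative beats it.
Others bid (6, 6, 15, 18): truth gives 6; no alternative beats it.
(Checking all 256 profiles: 99 have a profitable deviation, 157 do not.)

99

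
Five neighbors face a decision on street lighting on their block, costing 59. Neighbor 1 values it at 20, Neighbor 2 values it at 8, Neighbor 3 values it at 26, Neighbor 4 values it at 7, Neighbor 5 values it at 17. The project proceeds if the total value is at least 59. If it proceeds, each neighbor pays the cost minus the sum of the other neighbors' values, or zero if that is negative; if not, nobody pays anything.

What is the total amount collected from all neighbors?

Total value 78 ≥ cost 59, so it is built.
Neighbor 1: others sum to 58; max(0, 59 - 58) = 1.
Neighbor 2: others sum to 70; max(0, 59 - 70) = 0.
Neighbor 3: others sum to 52; max(0, 59 - 52) = 7.
Neighbor 4: others sum to 71; max(0, 59 - 71) = 0.
Neighbor 5: others sum to 61; max(0, 59 - 61) = 0.
Total collected = 1 + 0 + 7 + 0 + 0 = 8.

8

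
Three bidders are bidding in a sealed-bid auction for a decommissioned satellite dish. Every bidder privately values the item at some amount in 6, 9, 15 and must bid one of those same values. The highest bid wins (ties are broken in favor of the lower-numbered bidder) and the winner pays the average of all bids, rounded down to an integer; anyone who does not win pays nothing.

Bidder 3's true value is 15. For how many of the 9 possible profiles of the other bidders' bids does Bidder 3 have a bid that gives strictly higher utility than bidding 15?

Others bid (6, 6): truth gives 6; bid 9 gives 8 > 6. Violating.
Others bid (6, 9): truth gives 5; no alternative beats it.
Others bid (6, 15): truth gives 0; no alternative beats it.
(Checking all 9 profiles: 1 has a profitable deviation, 8 do not.)

1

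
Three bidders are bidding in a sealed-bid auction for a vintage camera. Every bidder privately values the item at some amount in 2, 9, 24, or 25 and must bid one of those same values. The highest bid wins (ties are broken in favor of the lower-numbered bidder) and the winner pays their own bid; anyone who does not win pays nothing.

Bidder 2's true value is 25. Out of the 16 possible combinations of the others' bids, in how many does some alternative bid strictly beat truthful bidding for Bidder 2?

6

Others bid (2, 2): truth gives 0; bid 9 gives 16 > 0. Violating.
Others bid (2, 9): truth gives 0; bid 9 gives 16 > 0. Violating.
Others bid (2, 24): truth gives 0; bid 24 gives 1 > 0. Violating.
Others bid (9, 2): truth gives 0; bid 24 gives 1 > 0. Violating.
Others bid (2, 25): truth gives 0; no alternative beats it.
Others bid (9, 25): truth gives 0; no alternative beats it.
(Checking all 16 profiles: 6 have a profitable deviation, 10 do not.)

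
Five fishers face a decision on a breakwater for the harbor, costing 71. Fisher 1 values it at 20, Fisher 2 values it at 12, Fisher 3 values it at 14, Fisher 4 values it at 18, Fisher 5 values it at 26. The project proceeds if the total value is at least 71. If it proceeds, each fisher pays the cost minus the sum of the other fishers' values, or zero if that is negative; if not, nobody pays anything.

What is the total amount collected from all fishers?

8

Total value 90 ≥ cost 71, so it is built.
Fisher 1: others sum to 70; max(0, 71 - 70) = 1.
Fisher 2: others sum to 78; max(0, 71 - 78) = 0.
Fisher 3: others sum to 76; max(0, 71 - 76) = 0.
Fisher 4: others sum to 72; max(0, 71 - 72) = 0.
Fisher 5: others sum to 64; max(0, 71 - 64) = 7.
Total collected = 1 + 0 + 0 + 0 + 7 = 8.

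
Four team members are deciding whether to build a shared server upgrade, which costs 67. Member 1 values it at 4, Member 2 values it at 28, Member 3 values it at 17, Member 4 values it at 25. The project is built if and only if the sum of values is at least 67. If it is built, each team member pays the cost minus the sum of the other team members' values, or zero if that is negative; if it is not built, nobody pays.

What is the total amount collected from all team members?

49

Total value 74 ≥ cost 67, so it is built.
Member 1: others sum to 70; max(0, 67 - 70) = 0.
Member 2: others sum to 46; max(0, 67 - 46) = 21.
Member 3: others sum to 57; max(0, 67 - 57) = 10.
Member 4: others sum to 49; max(0, 67 - 49) = 18.
Total collected = 0 + 21 + 10 + 18 = 49.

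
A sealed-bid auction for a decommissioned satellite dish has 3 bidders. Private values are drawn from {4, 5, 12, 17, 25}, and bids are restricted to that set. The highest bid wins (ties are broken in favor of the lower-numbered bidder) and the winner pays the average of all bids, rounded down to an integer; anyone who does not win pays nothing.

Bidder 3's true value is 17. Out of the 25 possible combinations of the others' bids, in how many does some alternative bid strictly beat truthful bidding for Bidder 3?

Others bid (4, 4): truth gives 9; bid 5 gives 13 > 9. Violating.
Others bid (4, 5): truth gives 9; bid 12 gives 10 > 9. Violating.
Others bid (4, 17): truth gives 0; bid 25 gives 2 > 0. Violating.
Others bid (5, 4): truth gives 9; bid 12 gives 10 > 9. Violating.
Others bid (4, 12): truth gives 6; no alternative beats it.
Others bid (4, 25): truth gives 0; no alternative beats it.
(Checking all 25 profiles: 8 have a profitable deviation, 17 do not.)

8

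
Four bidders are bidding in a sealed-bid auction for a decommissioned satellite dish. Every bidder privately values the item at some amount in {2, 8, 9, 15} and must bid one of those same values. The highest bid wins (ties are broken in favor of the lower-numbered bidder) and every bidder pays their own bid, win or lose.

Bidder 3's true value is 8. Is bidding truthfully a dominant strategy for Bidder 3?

Consider the case where Bidder 1 bids 2, Bidder 2 bids 2 and Bidder 4 bids 9.
Truthful bid 8: loses but pays 8, utility -8.
Bid 2 instead: loses but pays 2, utility -2.
Since -2 > -8, bidding 2 is strictly better here, so truthful bidding is not dominant.

No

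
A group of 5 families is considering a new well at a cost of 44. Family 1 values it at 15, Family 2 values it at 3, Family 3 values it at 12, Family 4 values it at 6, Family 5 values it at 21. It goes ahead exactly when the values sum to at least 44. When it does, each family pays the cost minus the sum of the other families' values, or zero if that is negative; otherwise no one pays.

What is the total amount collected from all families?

Total value 57 ≥ cost 44, so it is built.
Family 1: others sum to 42; max(0, 44 - 42) = 2.
Family 2: others sum to 54; max(0, 44 - 54) = 0.
Family 3: others sum to 45; max(0, 44 - 45) = 0.
Family 4: others sum to 51; max(0, 44 - 51) = 0.
Family 5: others sum to 36; max(0, 44 - 36) = 8.
Total collected = 2 + 0 + 0 + 0 + 8 = 10.

10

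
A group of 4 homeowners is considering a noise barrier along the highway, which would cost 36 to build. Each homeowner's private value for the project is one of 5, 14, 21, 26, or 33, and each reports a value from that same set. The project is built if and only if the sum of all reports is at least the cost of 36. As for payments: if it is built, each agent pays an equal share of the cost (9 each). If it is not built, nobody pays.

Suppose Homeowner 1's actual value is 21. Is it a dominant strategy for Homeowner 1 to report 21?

Yes

Check each profile of the others' reports and compare truth against every alternative report.
Others report (5, 5, 5): truth gives 12, best alternative gives 12.
Others report (5, 5, 14): truth gives 12, best alternative gives 12.
Others report (5, 5, 21): truth gives 12, best alternative gives 12.
Others report (5, 5, 26): truth gives 12, best alternative gives 12.
Others report (5, 5, 33): truth gives 12, best alternative gives 12.
Others report (5, 14, 5): truth gives 12, best alternative gives 12.
(Remaining 119 profiles checked similarly; truth is weakly best in each.)
In every case the truthful report is at least as good as any alternative, so it is a dominant strategy.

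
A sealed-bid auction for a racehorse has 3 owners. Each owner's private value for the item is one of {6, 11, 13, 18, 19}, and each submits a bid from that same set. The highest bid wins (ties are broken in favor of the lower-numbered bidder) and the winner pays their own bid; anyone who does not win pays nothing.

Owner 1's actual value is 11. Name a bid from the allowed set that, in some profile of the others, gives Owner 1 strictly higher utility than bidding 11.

Suppose Owner 2 bids 6 and Owner 3 bids 6.
Bid 11: wins, pays 11, utility 11 - 11 = 0.
Bid 6: wins, pays 6, utility 11 - 6 = 5.
So bidding 6 beats truth here (5 > 0).

6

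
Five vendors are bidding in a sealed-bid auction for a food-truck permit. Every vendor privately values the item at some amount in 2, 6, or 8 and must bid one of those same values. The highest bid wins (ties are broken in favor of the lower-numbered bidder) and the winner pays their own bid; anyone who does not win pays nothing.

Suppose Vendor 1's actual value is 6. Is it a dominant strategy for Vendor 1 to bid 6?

No

Consider the case where Vendor 2 bids 2, Vendor 3 bids 2, Vendor 4 bids 2 and Vendor 5 bids 2.
Truthful bid 6: wins, pays 6, utility 6 - 6 = 0.
Bid 2 instead: wins, pays 2, utility 6 - 2 = 4.
Since 4 > 0, bidding 2 is strictly better here, so truthful bidding is not dominant.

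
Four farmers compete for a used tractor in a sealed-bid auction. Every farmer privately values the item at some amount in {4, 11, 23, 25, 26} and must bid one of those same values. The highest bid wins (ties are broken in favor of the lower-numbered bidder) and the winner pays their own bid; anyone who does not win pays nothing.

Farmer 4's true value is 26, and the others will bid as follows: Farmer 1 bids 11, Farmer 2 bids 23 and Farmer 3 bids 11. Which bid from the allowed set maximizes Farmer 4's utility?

Bid 4: loses, pays 0, utility 0.
Bid 11: loses, pays 0, utility 0.
Bid 23: loses, pays 0, utility 0.
Bid 25: wins, pays 25, utility 26 - 25 = 1.
Bid 26: wins, pays 26, utility 26 - 26 = 0.
The best choice is 25 with utility 1.

25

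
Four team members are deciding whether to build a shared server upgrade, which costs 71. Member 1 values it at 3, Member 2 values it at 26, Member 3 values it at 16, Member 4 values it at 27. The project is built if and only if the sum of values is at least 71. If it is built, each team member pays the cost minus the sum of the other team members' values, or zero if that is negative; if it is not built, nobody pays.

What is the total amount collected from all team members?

68

Total value 72 ≥ cost 71, so it is built.
Member 1: others sum to 69; max(0, 71 - 69) = 2.
Member 2: others sum to 46; max(0, 71 - 46) = 25.
Member 3: others sum to 56; max(0, 71 - 56) = 15.
Member 4: others sum to 45; max(0, 71 - 45) = 26.
Total collected = 2 + 25 + 15 + 26 = 68.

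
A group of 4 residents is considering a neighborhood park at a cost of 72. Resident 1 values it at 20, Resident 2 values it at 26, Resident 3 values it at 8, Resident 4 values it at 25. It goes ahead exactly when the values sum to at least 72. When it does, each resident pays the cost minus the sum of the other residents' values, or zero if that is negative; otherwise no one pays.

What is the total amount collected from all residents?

Total value 79 ≥ cost 72, so it is built.
Resident 1: others sum to 59; max(0, 72 - 59) = 13.
Resident 2: others sum to 53; max(0, 72 - 53) = 19.
Resident 3: others sum to 71; max(0, 72 - 71) = 1.
Resident 4: others sum to 54; max(0, 72 - 54) = 18.
Total collected = 13 + 19 + 1 + 18 = 51.

51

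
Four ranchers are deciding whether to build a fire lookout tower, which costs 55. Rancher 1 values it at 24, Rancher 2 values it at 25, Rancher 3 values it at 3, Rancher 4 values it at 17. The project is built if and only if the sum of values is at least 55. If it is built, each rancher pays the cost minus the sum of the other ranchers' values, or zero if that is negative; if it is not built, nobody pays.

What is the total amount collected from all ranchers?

24

Total value 69 ≥ cost 55, so it is built.
Rancher 1: others sum to 45; max(0, 55 - 45) = 10.
Rancher 2: others sum to 44; max(0, 55 - 44) = 11.
Rancher 3: others sum to 66; max(0, 55 - 66) = 0.
Rancher 4: others sum to 52; max(0, 55 - 52) = 3.
Total collected = 10 + 11 + 0 + 3 = 24.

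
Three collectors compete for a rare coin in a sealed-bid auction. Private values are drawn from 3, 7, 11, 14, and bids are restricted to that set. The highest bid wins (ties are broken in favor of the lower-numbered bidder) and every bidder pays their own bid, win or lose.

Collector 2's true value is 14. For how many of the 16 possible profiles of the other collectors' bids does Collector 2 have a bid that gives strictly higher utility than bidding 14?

Others bid (3, 3): truth gives 0; bid 7 gives 7 > 0. Violating.
Others bid (3, 7): truth gives 0; bid 7 gives 7 > 0. Violating.
Others bid (3, 11): truth gives 0; bid 11 gives 3 > 0. Violating.
Others bid (7, 3): truth gives 0; bid 11 gives 3 > 0. Violating.
Others bid (3, 14): truth gives 0; no alternative beats it.
Others bid (7, 14): truth gives 0; no alternative beats it.
(Checking all 16 profiles: 10 have a profitable deviation, 6 do not.)

10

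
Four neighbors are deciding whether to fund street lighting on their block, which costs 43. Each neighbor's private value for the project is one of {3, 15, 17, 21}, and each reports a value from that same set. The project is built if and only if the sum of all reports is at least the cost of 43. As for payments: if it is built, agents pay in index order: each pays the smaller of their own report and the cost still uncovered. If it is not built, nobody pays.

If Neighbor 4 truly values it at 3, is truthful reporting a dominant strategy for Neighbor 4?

Check each profile of the others' reports and compare truth against every alternative report.
Others report (3, 15, 15): truth gives 0, best alternative gives -7.
Others report (15, 3, 15): truth gives 0, best alternative gives -7.
Others report (15, 15, 3): truth gives 0, best alternative gives -7.
Others report (3, 15, 17): truth gives 0, best alternative gives -5.
Others report (3, 17, 15): truth gives 0, best alternative gives -5.
Others report (15, 3, 17): truth gives 0, best alternative gives -5.
(Remaining 58 profiles checked similarly; truth is weakly best in each.)
In every case the truthful report is at least as good as any alternative, so it is a dominant strategy.

Yes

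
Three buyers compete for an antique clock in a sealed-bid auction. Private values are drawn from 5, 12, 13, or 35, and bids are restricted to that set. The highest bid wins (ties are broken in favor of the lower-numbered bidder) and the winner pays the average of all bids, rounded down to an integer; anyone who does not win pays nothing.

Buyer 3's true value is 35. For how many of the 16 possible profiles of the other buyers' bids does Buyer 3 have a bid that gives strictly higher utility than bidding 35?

Others bid (5, 5): truth gives 20; bid 12 gives 28 > 20. Violating.
Others bid (5, 12): truth gives 18; bid 13 gives 25 > 18. Violating.
Others bid (12, 5): truth gives 18; bid 13 gives 25 > 18. Violating.
Others bid (12, 12): truth gives 16; bid 13 gives 23 > 16. Violating.
Others bid (5, 13): truth gives 18; no alternative beats it.
Others bid (5, 35): truth gives 0; no alternative beats it.
(Checking all 16 profiles: 4 have a profitable deviation, 12 do not.)

4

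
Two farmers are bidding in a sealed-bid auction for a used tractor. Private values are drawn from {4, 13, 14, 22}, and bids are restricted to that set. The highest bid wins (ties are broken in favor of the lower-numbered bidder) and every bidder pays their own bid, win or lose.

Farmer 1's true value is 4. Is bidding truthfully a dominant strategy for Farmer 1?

Yes

Check each profile of the others' bids and compare truth against every alternative bid.
Others bid (4): truth gives 0, best alternative gives -9.
Others bid (22): truth gives -4, best alternative gives -13.
Others bid (14): truth gives -4, best alternative gives -10.
Others bid (13): truth gives -4, best alternative gives -9.
In every case the truthful bid is at least as good as any alternative, so it is a dominant strategy.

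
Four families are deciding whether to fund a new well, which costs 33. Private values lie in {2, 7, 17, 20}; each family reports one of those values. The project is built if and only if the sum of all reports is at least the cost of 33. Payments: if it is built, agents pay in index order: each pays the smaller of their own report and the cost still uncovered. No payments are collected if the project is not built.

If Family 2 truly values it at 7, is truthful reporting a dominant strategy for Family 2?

Consider the case where Family 1 reports 2, Family 3 reports 17 and Family 4 reports 17.
Truthful report 7: project built, pays 7, utility 7 - 7 = 0.
Report 2 instead: project built, pays 2, utility 7 - 2 = 5.
Since 5 > 0, reporting 2 is strictly better here, so truthful reporting is not dominant.

No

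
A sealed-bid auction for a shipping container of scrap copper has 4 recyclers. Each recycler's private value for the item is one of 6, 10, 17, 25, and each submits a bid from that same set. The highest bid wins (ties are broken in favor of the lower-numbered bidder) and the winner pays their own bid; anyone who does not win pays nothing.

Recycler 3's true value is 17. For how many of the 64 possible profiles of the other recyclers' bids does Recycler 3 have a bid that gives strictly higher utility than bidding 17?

2

Others bid (6, 6, 6): truth gives 0; bid 10 gives 7 > 0. Violating.
Others bid (6, 6, 10): truth gives 0; bid 10 gives 7 > 0. Violating.
Others bid (6, 6, 17): truth gives 0; no alternative beats it.
Others bid (6, 6, 25): truth gives 0; no alternative beats it.
(Checking all 64 profiles: 2 have a profitable deviation, 62 do not.)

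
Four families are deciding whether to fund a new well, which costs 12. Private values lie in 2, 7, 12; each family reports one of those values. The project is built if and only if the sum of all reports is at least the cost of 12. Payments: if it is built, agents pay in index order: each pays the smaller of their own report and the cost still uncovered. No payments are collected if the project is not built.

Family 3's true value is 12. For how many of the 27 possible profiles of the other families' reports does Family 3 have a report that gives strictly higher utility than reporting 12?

Others report (2, 2, 2): truth gives 4; report 7 gives 5 > 4. Violating.
Others report (2, 2, 7): truth gives 4; report 2 gives 10 > 4. Violating.
Others report (2, 2, 12): truth gives 4; report 2 gives 10 > 4. Violating.
Others report (2, 7, 2): truth gives 9; report 2 gives 10 > 9. Violating.
Others report (2, 12, 2): truth gives 12; no alternative beats it.
Others report (2, 12, 7): truth gives 12; no alternative beats it.
(Checking all 27 profiles: 9 have a profitable deviation, 18 do not.)

9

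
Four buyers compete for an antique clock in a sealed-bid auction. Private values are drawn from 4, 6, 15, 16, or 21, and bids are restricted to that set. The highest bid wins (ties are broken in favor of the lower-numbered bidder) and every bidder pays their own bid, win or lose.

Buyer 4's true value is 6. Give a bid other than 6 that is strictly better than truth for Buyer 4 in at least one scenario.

Suppose Buyer 1 bids 4, Buyer 2 bids 4 and Buyer 3 bids 6.
Bid 6: loses but pays 6, utility -6.
Bid 4: loses but pays 4, utility -4.
So bidding 4 beats truth here (-4 > -6).

4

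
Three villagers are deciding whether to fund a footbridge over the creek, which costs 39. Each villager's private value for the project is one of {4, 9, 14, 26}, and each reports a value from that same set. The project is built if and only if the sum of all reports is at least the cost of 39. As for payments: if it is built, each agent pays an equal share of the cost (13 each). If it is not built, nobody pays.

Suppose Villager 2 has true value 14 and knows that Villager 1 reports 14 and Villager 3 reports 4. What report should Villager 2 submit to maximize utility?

26

Report 4: project not built, utility 0.
Report 9: project not built, utility 0.
Report 14: project not built, utility 0.
Report 26: project built, pays 13, utility 14 - 13 = 1.
The best choice is 26 with utility 1.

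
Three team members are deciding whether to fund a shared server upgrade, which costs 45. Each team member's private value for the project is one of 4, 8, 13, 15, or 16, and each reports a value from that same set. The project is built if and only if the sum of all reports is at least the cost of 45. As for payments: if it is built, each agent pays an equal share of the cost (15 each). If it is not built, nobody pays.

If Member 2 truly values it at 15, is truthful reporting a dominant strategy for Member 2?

Yes

Check each profile of the others' reports and compare truth against every alternative report.
Others report (4, 4): truth gives 0, best alternative gives 0.
Others report (4, 8): truth gives 0, best alternative gives 0.
Others report (4, 13): truth gives 0, best alternative gives 0.
Others report (4, 15): truth gives 0, best alternative gives 0.
Others report (4, 16): truth gives 0, best alternative gives 0.
Others report (8, 4): truth gives 0, best alternative gives 0.
(Remaining 19 profiles checked similarly; truth is weakly best in each.)
In every case the truthful report is at least as good as any alternative, so it is a dominant strategy.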